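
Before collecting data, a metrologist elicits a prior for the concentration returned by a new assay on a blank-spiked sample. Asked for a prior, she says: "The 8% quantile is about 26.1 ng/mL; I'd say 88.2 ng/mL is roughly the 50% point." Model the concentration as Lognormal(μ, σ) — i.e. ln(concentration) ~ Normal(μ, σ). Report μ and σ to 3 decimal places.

If T ~ Lognormal(μ,σ) then ln T ~ Normal(μ,σ), so the p-quantile of ln T is μ + z_p·σ.
ln(26.1) = 3.262 and ln(88.2) = 4.48; z_{0.08} = -1.405, z_{0.5} = 0.
σ = (4.48 − 3.262)/(0 − (-1.405)) = 0.867.
μ = 3.262 − (-1.405)·0.867 = 4.480.

μ ≈ 4.480, σ ≈ 0.867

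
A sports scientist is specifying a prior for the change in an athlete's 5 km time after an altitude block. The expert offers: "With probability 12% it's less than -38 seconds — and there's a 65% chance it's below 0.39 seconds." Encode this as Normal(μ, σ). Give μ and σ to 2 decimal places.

μ = -9.09, σ = 24.60

For Normal(μ,σ), the p-quantile is μ + z_p·σ. Here z_{0.12} = -1.175, z_{0.65} = 0.3853.
So -38 = μ − 1.175σ and 0.39 = μ + 0.3853σ.
Subtracting: σ = (0.39 − -38)/(0.3853 − (-1.175)) = 24.60.
Then μ = -38 − (-1.175)·24.60 = -9.09.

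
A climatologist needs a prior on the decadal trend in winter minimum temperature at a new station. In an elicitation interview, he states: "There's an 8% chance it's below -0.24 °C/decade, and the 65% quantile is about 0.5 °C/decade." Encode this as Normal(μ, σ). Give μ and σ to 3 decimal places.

For Normal(μ,σ), the p-quantile is μ + z_p·σ. Here z_{0.08} = -1.405, z_{0.65} = 0.3853.
So -0.24 = μ − 1.405σ and 0.5 = μ + 0.3853σ.
Subtracting: σ = (0.5 − -0.24)/(0.3853 − (-1.405)) = 0.413.
Then μ = -0.24 − (-1.405)·0.413 = 0.341.

μ = 0.341, σ = 0.413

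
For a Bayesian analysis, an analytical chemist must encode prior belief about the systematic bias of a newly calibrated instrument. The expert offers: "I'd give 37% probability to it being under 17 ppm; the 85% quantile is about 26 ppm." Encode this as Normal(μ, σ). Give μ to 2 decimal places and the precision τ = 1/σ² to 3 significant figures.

μ = 19.18, τ = 0.0231

For Normal(μ,σ), the p-quantile is μ + z_p·σ. Here z_{0.37} = -0.3319, z_{0.85} = 1.036.
So 17 = μ − 0.3319σ and 26 = μ + 1.036σ.
Subtracting: σ = (26 − 17)/(1.036 − (-0.3319)) = 6.58.
Then μ = 17 − (-0.3319)·6.58 = 19.18.
Precision τ = 1/σ² = 1/6.578² = 0.0231.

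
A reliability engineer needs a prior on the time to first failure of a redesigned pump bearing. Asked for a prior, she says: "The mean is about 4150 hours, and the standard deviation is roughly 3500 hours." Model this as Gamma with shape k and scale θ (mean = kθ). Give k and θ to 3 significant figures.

For Gamma(k, scale θ): mean = kθ, variance = kθ², so CV = 1/√k.
CV = SD/mean = 3500/4150 = 0.8434, hence k = 1/CV² = 1.41.
Then θ = mean/k = 4150/1.41 = 2950.

k ≈ 1.41, θ ≈ 2950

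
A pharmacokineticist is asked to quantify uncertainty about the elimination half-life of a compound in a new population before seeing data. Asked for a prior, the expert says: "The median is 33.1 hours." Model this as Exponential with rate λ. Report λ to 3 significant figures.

Exponential median = ln 2 / λ, so λ = ln 2 / 33.1 = 0.0209.

λ ≈ 0.0209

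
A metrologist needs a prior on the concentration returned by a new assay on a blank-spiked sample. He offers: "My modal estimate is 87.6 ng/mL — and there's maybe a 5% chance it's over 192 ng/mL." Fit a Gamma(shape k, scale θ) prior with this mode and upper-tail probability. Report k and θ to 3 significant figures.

k ≈ 5.47, θ ≈ 19.6

Gamma(k,θ) with k>1 has mode (k−1)θ, so θ = 87.6/(k−1).
Need P(X < 192) = 0.95 with θ tied to k this way. Start at k = 2, θ = 87.6: P(X<192) ≈ 0.643.
Too low — raise k to concentrate. Iterating converges to k ≈ 5.47.
Then θ = 87.6/(5.47−1) ≈ 19.6.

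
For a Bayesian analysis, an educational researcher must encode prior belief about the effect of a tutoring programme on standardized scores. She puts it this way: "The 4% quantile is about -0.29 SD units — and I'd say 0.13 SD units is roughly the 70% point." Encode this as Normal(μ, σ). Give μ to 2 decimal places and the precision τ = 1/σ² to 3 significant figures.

The p-quantile of Normal(μ,σ) is μ + z_p·σ, with z_{0.04} = -1.751 and z_{0.7} = 0.5244.
Eliminate σ: μ = (z₂·x₁ − z₁·x₂)/(z₂ − z₁) = (0.5244·-0.29 − (-1.751)·0.13)/2.275 = 0.03.
Then σ = (x₂ − x₁)/(z₂ − z₁) = (0.13 − -0.29)/2.275 = 0.18.
Precision τ = 1/σ² = 1/0.1846² = 29.3.

μ = 0.03, τ = 29.3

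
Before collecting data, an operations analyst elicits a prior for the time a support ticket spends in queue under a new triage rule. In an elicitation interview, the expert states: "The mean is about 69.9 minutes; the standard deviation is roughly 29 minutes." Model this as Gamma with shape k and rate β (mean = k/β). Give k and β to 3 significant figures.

k ≈ 5.81, β ≈ 0.0831

For Gamma(k, rate β): mean = k/β, variance = k/β², so CV = 1/√k.
CV = SD/mean = 29/69.9 = 0.4149, hence k = 1/CV² = 5.81.
Then β = k/mean = 5.81/69.9 = 0.0831.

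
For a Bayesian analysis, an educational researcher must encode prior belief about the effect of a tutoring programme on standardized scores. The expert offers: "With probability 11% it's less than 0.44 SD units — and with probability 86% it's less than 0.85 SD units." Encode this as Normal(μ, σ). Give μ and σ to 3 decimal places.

For Normal(μ,σ), the p-quantile is μ + z_p·σ. Here z_{0.11} = -1.227, z_{0.86} = 1.08.
So 0.44 = μ − 1.227σ and 0.85 = μ + 1.08σ.
Subtracting: σ = (0.85 − 0.44)/(1.08 − (-1.227)) = 0.178.
Then μ = 0.44 − (-1.227)·0.178 = 0.658.

μ = 0.658, σ = 0.178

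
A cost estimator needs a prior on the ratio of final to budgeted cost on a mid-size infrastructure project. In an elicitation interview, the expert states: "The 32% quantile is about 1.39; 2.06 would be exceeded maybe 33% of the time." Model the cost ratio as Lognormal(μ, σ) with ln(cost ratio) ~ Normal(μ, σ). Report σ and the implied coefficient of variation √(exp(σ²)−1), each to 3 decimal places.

If T ~ Lognormal(μ,σ) then ln T ~ Normal(μ,σ), so the p-quantile of ln T is μ + z_p·σ.
ln(1.39) = 0.3293 and ln(2.06) = 0.7227; z_{0.32} = -0.4677, z_{0.67} = 0.4399.
σ = (0.7227 − 0.3293)/(0.4399 − (-0.4677)) = 0.433.
μ = 0.3293 − (-0.4677)·0.433 = 0.532.
CV = √(exp(σ²)−1) = √(exp(0.1879)−1) = 0.455.

σ ≈ 0.433, CV ≈ 0.455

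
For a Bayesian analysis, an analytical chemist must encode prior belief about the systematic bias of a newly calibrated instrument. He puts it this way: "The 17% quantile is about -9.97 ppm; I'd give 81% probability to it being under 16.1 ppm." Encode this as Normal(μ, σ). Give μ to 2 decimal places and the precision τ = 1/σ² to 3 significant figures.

The p-quantile of Normal(μ,σ) is μ + z_p·σ, with z_{0.17} = -0.9542 and z_{0.81} = 0.8779.
Eliminate σ: μ = (z₂·x₁ − z₁·x₂)/(z₂ − z₁) = (0.8779·-9.97 − (-0.9542)·16.1)/1.832 = 3.61.
Then σ = (x₂ − x₁)/(z₂ − z₁) = (16.1 − -9.97)/1.832 = 14.23.
Precision τ = 1/σ² = 1/14.23² = 0.00494.

μ = 3.61, τ = 0.00494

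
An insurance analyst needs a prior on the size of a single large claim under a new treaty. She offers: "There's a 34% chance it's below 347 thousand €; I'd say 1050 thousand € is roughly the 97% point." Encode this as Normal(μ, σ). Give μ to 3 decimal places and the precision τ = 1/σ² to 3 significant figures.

μ = 473.441, τ = 1.06e-05

For Normal(μ,σ), the p-quantile is μ + z_p·σ. Here z_{0.34} = -0.4125, z_{0.97} = 1.881.
So 347 = μ − 0.4125σ and 1050 = μ + 1.881σ.
Subtracting: σ = (1050 − 347)/(1.881 − (-0.4125)) = 306.551.
Then μ = 347 − (-0.4125)·306.551 = 473.441.
Precision τ = 1/σ² = 1/306.6² = 1.06e-05.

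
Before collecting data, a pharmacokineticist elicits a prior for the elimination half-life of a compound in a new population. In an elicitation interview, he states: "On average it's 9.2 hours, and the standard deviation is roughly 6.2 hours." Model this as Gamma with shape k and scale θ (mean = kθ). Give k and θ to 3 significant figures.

k ≈ 2.2, θ ≈ 4.18

For Gamma(k, scale θ): mean = kθ, variance = kθ², so CV = 1/√k.
CV = SD/mean = 6.2/9.2 = 0.6739, hence k = 1/CV² = 2.2.
Then θ = mean/k = 9.2/2.2 = 4.18.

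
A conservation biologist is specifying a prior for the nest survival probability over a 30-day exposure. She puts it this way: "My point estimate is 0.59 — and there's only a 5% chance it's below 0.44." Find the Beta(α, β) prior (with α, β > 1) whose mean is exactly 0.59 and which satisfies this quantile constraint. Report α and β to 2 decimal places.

α ≈ 17.46, β ≈ 12.13

With mean 0.59 fixed, write α = 0.59s, β = 0.41s where s = α+β.
Need P(θ < 0.44) = 0.05 under Beta(0.59s, 0.41s). Normal approximation: (q−m)/√(m(1−m)/s) ≈ z_{0.05} = -1.64, so s ≈ 0.59·0.41·(-1.64)²/(0.44−0.59)² = 29.1.
At s = 29.1: P(θ<0.44) ≈ 0.051. Adjusting to match 0.05 gives s ≈ 29.59.
So α = 0.59·29.59 ≈ 17.46, β = 0.41·29.59 ≈ 12.13.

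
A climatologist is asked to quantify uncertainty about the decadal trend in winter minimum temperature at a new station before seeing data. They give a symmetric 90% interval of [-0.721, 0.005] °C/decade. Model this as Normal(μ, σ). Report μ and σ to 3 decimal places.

A symmetric 90% interval runs μ ± z·σ with z = 1.645.
Half-width = 0.363, so σ = 0.363/1.645 = 0.221.
μ is the interval midpoint, -0.358.

μ = -0.358, σ = 0.221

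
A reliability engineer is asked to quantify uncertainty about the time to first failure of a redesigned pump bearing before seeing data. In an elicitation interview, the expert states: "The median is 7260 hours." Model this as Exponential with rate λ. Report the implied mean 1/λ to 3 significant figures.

Exponential median = ln 2 / λ, so λ = ln 2 / 7260.0 = 9.55e-05.
Mean = 1/λ = 10500 hours.

mean ≈ 10500 hours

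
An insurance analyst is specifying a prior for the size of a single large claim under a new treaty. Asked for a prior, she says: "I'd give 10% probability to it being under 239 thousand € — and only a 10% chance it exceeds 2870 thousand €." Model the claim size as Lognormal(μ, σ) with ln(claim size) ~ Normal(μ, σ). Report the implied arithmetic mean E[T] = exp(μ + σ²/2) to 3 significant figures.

If T ~ Lognormal(μ,σ) then ln T ~ Normal(μ,σ), so the p-quantile of ln T is μ + z_p·σ.
ln(239) = 5.476 and ln(2870) = 7.962; z_{0.1} = -1.282, z_{0.9} = 1.282.
σ = (7.962 − 5.476)/(1.282 − (-1.282)) = 0.970.
μ = 5.476 − (-1.282)·0.970 = 6.719.
E[T] = exp(μ + σ²/2) = exp(6.719 + 0.4702) = 1330 thousand €.

E[T] ≈ 1330 thousand €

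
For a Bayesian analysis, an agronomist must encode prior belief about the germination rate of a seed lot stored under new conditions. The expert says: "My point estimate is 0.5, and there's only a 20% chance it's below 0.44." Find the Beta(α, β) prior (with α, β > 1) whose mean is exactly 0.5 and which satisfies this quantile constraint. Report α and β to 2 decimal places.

With mean 0.5 fixed, write α = 0.5s, β = 0.5s where s = α+β.
Need P(θ < 0.44) = 0.2 under Beta(0.5s, 0.5s). Normal approximation: (q−m)/√(m(1−m)/s) ≈ z_{0.2} = -0.842, so s ≈ 0.5·0.5·(-0.842)²/(0.44−0.5)² = 49.2.
At s = 49.2: P(θ<0.44) ≈ 0.200. Adjusting to match 0.2 gives s ≈ 49.33.
So α = 0.5·49.33 ≈ 24.67, β = 0.5·49.33 ≈ 24.67.

α ≈ 24.67, β ≈ 24.67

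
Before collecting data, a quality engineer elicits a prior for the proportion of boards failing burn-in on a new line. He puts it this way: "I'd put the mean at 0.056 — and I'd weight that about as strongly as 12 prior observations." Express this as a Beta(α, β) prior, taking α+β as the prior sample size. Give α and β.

α = 0.672, β = 11.328

Under the effective-sample-size interpretation, Beta(α, β) has prior mean α/(α+β) and prior sample size α+β.
So α+β = 12 and α/(α+β) = 0.056, giving α = 0.056·12 = 0.672 and β = 12 − 0.672 = 11.328.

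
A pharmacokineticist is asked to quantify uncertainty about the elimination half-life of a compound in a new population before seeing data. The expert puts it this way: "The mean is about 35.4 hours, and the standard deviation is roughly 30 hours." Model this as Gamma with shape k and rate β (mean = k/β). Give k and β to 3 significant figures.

k ≈ 1.39, β ≈ 0.0393

For Gamma(k, rate β): mean = k/β, variance = k/β², so CV = 1/√k.
CV = SD/mean = 30/35.4 = 0.8475, hence k = 1/CV² = 1.39.
Then β = k/mean = 1.39/35.4 = 0.0393.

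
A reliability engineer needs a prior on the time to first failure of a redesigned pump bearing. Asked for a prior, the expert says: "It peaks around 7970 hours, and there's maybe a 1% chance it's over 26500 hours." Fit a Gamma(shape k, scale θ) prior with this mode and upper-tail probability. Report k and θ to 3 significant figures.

k ≈ 4.04, θ ≈ 2620

Gamma(k,θ) with k>1 has mode (k−1)θ, so θ = 7970/(k−1).
Need P(X < 26500) = 0.99 with θ tied to k this way. Start at k = 2, θ = 7970: P(X<26500) ≈ 0.844.
Too low — raise k to concentrate. Iterating converges to k ≈ 4.04.
Then θ = 7970/(4.04−1) ≈ 2620.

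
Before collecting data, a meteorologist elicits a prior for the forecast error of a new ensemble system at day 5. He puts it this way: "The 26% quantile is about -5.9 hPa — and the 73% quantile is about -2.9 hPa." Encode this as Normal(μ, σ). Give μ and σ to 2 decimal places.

For Normal(μ,σ), the p-quantile is μ + z_p·σ. Here z_{0.26} = -0.6433, z_{0.73} = 0.6128.
So -5.9 = μ − 0.6433σ and -2.9 = μ + 0.6128σ.
Subtracting: σ = (-2.9 − -5.9)/(0.6128 − (-0.6433)) = 2.39.
Then μ = -5.9 − (-0.6433)·2.39 = -4.36.

μ = -4.36, σ = 2.39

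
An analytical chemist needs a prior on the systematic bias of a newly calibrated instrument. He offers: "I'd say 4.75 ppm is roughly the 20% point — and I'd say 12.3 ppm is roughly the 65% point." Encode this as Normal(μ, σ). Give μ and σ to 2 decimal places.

For Normal(μ,σ), the p-quantile is μ + z_p·σ. Here z_{0.2} = -0.8416, z_{0.65} = 0.3853.
So 4.75 = μ − 0.8416σ and 12.3 = μ + 0.3853σ.
Subtracting: σ = (12.3 − 4.75)/(0.3853 − (-0.8416)) = 6.15.
Then μ = 4.75 − (-0.8416)·6.15 = 9.93.

μ = 9.93, σ = 6.15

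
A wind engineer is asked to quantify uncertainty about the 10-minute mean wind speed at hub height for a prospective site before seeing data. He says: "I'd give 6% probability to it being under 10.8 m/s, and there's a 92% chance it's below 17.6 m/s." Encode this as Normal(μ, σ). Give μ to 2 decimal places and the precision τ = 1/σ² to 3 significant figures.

For Normal(μ,σ), the p-quantile is μ + z_p·σ. Here z_{0.06} = -1.555, z_{0.92} = 1.405.
So 10.8 = μ − 1.555σ and 17.6 = μ + 1.405σ.
Subtracting: σ = (17.6 − 10.8)/(1.405 − (-1.555)) = 2.30.
Then μ = 10.8 − (-1.555)·2.30 = 14.37.
Precision τ = 1/σ² = 1/2.297² = 0.189.

μ = 14.37, τ = 0.189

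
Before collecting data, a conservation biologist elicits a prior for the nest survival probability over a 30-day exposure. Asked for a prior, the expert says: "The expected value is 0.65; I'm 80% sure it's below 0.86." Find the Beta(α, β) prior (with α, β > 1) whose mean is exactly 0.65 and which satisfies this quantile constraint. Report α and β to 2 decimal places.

With mean 0.65 fixed, write α = 0.65s, β = 0.35s where s = α+β.
Need P(θ < 0.86) = 0.8 under Beta(0.65s, 0.35s). Normal approximation: (q−m)/√(m(1−m)/s) ≈ z_{0.8} = 0.842, so s ≈ 0.65·0.35·(0.842)²/(0.86−0.65)² = 3.7.
At s = 3.7: P(θ<0.86) ≈ 0.797. Adjusting to match 0.8 gives s ≈ 3.72.
So α = 0.65·3.72 ≈ 2.42, β = 0.35·3.72 ≈ 1.30.

α ≈ 2.42, β ≈ 1.30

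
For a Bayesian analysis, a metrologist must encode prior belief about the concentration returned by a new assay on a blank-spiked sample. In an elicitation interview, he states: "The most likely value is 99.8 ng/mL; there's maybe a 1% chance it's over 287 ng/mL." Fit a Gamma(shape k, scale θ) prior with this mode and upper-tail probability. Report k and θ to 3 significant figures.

Gamma(k,θ) with k>1 has mode (k−1)θ, so θ = 99.8/(k−1).
Need P(X < 287) = 0.99 with θ tied to k this way. Start at k = 2, θ = 99.8: P(X<287) ≈ 0.782.
Too low — raise k to concentrate. Iterating converges to k ≈ 5.08.
Then θ = 99.8/(5.08−1) ≈ 24.5.

k ≈ 5.08, θ ≈ 24.5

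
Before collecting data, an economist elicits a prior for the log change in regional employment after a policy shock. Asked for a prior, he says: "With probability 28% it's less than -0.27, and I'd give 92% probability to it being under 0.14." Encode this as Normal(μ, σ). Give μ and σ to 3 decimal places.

The p-quantile of Normal(μ,σ) is μ + z_p·σ, with z_{0.28} = -0.5828 and z_{0.92} = 1.405.
Eliminate σ: μ = (z₂·x₁ − z₁·x₂)/(z₂ − z₁) = (1.405·-0.27 − (-0.5828)·0.14)/1.988 = -0.150.
Then σ = (x₂ − x₁)/(z₂ − z₁) = (0.14 − -0.27)/1.988 = 0.206.

μ = -0.150, σ = 0.206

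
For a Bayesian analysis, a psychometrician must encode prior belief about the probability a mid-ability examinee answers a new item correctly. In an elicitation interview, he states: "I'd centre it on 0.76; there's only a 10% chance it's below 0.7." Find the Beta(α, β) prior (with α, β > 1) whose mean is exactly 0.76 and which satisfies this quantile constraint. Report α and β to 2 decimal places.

α ≈ 65.52, β ≈ 20.69

With mean 0.76 fixed, write α = 0.76s, β = 0.24s where s = α+β.
Need P(θ < 0.7) = 0.1 under Beta(0.76s, 0.24s). Normal approximation: (q−m)/√(m(1−m)/s) ≈ z_{0.1} = -1.28, so s ≈ 0.76·0.24·(-1.28)²/(0.7−0.76)² = 83.2.
At s = 83.2: P(θ<0.7) ≈ 0.104. Adjusting to match 0.1 gives s ≈ 86.21.
So α = 0.76·86.21 ≈ 65.52, β = 0.24·86.21 ≈ 20.69.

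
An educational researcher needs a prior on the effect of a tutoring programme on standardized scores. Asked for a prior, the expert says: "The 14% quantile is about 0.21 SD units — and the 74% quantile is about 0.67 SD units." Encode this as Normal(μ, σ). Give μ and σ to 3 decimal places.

The p-quantile of Normal(μ,σ) is μ + z_p·σ, with z_{0.14} = -1.08 and z_{0.74} = 0.6433.
Eliminate σ: μ = (z₂·x₁ − z₁·x₂)/(z₂ − z₁) = (0.6433·0.21 − (-1.08)·0.67)/1.724 = 0.498.
Then σ = (x₂ − x₁)/(z₂ − z₁) = (0.67 − 0.21)/1.724 = 0.267.

μ = 0.498, σ = 0.267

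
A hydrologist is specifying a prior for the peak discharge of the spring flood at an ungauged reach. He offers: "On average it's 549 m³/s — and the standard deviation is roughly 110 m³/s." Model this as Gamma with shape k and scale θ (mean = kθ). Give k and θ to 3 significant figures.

k ≈ 24.9, θ ≈ 22

For Gamma(k, scale θ): mean = kθ, variance = kθ², so CV = 1/√k.
CV = SD/mean = 110/549 = 0.2004, hence k = 1/CV² = 24.9.
Then θ = mean/k = 549/24.9 = 22.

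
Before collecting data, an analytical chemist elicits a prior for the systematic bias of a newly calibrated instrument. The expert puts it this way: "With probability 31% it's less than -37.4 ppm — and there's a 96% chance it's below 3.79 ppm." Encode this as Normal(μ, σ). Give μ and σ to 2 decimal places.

μ = -28.31, σ = 18.33

For Normal(μ,σ), the p-quantile is μ + z_p·σ. Here z_{0.31} = -0.4959, z_{0.96} = 1.751.
So -37.4 = μ − 0.4959σ and 3.79 = μ + 1.751σ.
Subtracting: σ = (3.79 − -37.4)/(1.751 − (-0.4959)) = 18.33.
Then μ = -37.4 − (-0.4959)·18.33 = -28.31.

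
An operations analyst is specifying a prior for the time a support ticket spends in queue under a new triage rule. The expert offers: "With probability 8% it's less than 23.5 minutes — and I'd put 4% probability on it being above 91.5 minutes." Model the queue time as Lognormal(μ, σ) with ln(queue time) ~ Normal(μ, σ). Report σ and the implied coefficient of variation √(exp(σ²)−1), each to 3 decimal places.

If T ~ Lognormal(μ,σ) then ln T ~ Normal(μ,σ), so the p-quantile of ln T is μ + z_p·σ.
ln(23.5) = 3.157 and ln(91.5) = 4.516; z_{0.08} = -1.405, z_{0.96} = 1.751.
σ = (4.516 − 3.157)/(1.751 − (-1.405)) = 0.431.
μ = 3.157 − (-1.405)·0.431 = 3.762.
CV = √(exp(σ²)−1) = √(exp(0.1855)−1) = 0.452.

σ ≈ 0.431, CV ≈ 0.452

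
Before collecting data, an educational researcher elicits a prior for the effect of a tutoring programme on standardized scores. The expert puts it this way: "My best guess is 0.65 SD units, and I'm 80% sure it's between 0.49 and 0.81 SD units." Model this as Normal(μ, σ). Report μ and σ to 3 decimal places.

μ = 0.650, σ = 0.125

A symmetric 80% interval runs μ ± z·σ with z = 1.282.
Half-width = 0.16, so σ = 0.16/1.282 = 0.125.
μ is the stated best guess, 0.650.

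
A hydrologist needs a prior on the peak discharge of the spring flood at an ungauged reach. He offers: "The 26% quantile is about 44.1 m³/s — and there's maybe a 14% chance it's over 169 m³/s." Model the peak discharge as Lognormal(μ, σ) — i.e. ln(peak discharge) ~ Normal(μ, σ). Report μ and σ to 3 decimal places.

μ ≈ 4.288, σ ≈ 0.779

If T ~ Lognormal(μ,σ) then ln T ~ Normal(μ,σ), so the p-quantile of ln T is μ + z_p·σ.
ln(44.1) = 3.786 and ln(169) = 5.13; z_{0.26} = -0.6433, z_{0.86} = 1.08.
σ = (5.13 − 3.786)/(1.08 − (-0.6433)) = 0.779.
μ = 3.786 − (-0.6433)·0.779 = 4.288.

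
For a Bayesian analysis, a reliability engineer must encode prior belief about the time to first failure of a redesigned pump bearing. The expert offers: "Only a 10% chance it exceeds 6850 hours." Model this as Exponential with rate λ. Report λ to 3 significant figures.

P(T > 6850.0) = e^(−λ·6850.0) = 0.1, so λ = −ln(0.1)/6850.0 = 0.000336.

λ ≈ 0.000336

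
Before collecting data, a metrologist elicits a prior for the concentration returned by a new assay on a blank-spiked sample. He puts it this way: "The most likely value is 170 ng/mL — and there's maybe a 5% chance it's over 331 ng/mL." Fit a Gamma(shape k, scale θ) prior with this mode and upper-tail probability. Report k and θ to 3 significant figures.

Gamma(k,θ) with k>1 has mode (k−1)θ, so θ = 170/(k−1).
Need P(X < 331) = 0.95 with θ tied to k this way. Start at k = 2, θ = 170: P(X<331) ≈ 0.579.
Too low — raise k to concentrate. Iterating converges to k ≈ 7.25.
Then θ = 170/(7.25−1) ≈ 27.2.

k ≈ 7.25, θ ≈ 27.2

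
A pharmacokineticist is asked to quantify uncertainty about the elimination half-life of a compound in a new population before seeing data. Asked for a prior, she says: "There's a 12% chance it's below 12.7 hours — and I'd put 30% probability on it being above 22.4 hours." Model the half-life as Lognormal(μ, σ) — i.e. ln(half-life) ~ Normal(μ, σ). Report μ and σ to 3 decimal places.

If T ~ Lognormal(μ,σ) then ln T ~ Normal(μ,σ), so the p-quantile of ln T is μ + z_p·σ.
ln(12.7) = 2.542 and ln(22.4) = 3.109; z_{0.12} = -1.175, z_{0.7} = 0.5244.
σ = (3.109 − 2.542)/(0.5244 − (-1.175)) = 0.334.
μ = 2.542 − (-1.175)·0.334 = 2.934.

μ ≈ 2.934, σ ≈ 0.334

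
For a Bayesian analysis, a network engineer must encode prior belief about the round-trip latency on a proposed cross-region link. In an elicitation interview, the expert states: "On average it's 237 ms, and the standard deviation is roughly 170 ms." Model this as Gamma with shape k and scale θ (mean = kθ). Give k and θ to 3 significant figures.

For Gamma(k, scale θ): mean = kθ, variance = kθ², so CV = 1/√k.
CV = SD/mean = 170/237 = 0.7173, hence k = 1/CV² = 1.94.
Then θ = mean/k = 237/1.94 = 122.

k ≈ 1.94, θ ≈ 122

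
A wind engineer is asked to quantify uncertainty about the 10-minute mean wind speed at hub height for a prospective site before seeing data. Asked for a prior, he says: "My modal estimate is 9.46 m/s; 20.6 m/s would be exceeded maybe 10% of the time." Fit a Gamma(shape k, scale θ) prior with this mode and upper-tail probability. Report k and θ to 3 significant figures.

Gamma(k,θ) with k>1 has mode (k−1)θ, so θ = 9.46/(k−1).
Need P(X < 20.6) = 0.9 with θ tied to k this way. Start at k = 2, θ = 9.46: P(X<20.6) ≈ 0.640.
Too low — raise k to concentrate. Iterating converges to k ≈ 4.17.
Then θ = 9.46/(4.17−1) ≈ 2.98.

k ≈ 4.17, θ ≈ 2.98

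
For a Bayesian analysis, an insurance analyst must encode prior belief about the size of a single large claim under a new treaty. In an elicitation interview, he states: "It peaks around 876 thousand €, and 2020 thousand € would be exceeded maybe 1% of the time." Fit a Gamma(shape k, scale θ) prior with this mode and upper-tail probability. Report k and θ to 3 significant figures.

k ≈ 7.84, θ ≈ 128

Gamma(k,θ) with k>1 has mode (k−1)θ, so θ = 876/(k−1).
Need P(X < 2020) = 0.99 with θ tied to k this way. Start at k = 2, θ = 876: P(X<2020) ≈ 0.671.
Too low — raise k to concentrate. Iterating converges to k ≈ 7.84.
Then θ = 876/(7.84−1) ≈ 128.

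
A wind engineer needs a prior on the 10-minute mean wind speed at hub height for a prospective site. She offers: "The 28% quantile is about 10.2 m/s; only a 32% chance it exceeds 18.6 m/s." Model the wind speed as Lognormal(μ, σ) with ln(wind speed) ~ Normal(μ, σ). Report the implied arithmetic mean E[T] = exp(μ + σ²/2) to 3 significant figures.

If T ~ Lognormal(μ,σ) then ln T ~ Normal(μ,σ), so the p-quantile of ln T is μ + z_p·σ.
ln(10.2) = 2.322 and ln(18.6) = 2.923; z_{0.28} = -0.5828, z_{0.68} = 0.4677.
σ = (2.923 − 2.322)/(0.4677 − (-0.5828)) = 0.572.
μ = 2.322 − (-0.5828)·0.572 = 2.656.
E[T] = exp(μ + σ²/2) = exp(2.656 + 0.1635) = 16.8 m/s.

E[T] ≈ 16.8 m/s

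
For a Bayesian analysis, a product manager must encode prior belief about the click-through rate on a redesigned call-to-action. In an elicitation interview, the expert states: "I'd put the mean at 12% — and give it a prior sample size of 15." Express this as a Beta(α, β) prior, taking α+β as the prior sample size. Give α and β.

Under the effective-sample-size interpretation, Beta(α, β) has prior mean α/(α+β) and prior sample size α+β.
So α+β = 15 and α/(α+β) = 0.12, giving α = 0.12·15 = 1.8 and β = 15 − 1.8 = 13.2.

α = 1.8, β = 13.2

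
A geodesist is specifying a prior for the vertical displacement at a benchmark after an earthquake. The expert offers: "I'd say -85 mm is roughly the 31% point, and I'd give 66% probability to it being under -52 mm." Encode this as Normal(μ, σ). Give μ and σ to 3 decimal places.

For Normal(μ,σ), the p-quantile is μ + z_p·σ. Here z_{0.31} = -0.4959, z_{0.66} = 0.4125.
So -85 = μ − 0.4959σ and -52 = μ + 0.4125σ.
Subtracting: σ = (-52 − -85)/(0.4125 − (-0.4959)) = 36.331.
Then μ = -85 − (-0.4959)·36.331 = -66.985.

μ = -66.985, σ = 36.331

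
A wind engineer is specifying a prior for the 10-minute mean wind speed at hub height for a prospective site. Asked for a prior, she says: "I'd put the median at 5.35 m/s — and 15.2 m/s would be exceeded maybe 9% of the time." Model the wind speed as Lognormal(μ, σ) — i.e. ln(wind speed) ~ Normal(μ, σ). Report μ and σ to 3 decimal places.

If T ~ Lognormal(μ,σ) then ln T ~ Normal(μ,σ), so the p-quantile of ln T is μ + z_p·σ.
ln(5.35) = 1.677 and ln(15.2) = 2.721; z_{0.5} = 0, z_{0.91} = 1.341.
σ = (2.721 − 1.677)/(1.341 − (0)) = 0.779.
μ = 1.677 − (0)·0.779 = 1.677.

μ ≈ 1.677, σ ≈ 0.779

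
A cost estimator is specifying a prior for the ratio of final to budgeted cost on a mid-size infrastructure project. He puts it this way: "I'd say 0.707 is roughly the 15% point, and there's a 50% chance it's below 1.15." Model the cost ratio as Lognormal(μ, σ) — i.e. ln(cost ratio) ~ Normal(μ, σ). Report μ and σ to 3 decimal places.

If T ~ Lognormal(μ,σ) then ln T ~ Normal(μ,σ), so the p-quantile of ln T is μ + z_p·σ.
ln(0.707) = -0.3467 and ln(1.15) = 0.1398; z_{0.15} = -1.036, z_{0.5} = 0.
σ = (0.1398 − -0.3467)/(0 − (-1.036)) = 0.469.
μ = -0.3467 − (-1.036)·0.469 = 0.140.

μ ≈ 0.140, σ ≈ 0.469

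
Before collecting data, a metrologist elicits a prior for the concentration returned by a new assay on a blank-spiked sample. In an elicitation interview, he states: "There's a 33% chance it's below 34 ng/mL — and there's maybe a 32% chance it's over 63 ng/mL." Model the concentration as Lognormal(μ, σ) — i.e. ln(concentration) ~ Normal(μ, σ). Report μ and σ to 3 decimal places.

μ ≈ 3.825, σ ≈ 0.680

If T ~ Lognormal(μ,σ) then ln T ~ Normal(μ,σ), so the p-quantile of ln T is μ + z_p·σ.
ln(34) = 3.526 and ln(63) = 4.143; z_{0.33} = -0.4399, z_{0.68} = 0.4677.
σ = (4.143 − 3.526)/(0.4677 − (-0.4399)) = 0.680.
μ = 3.526 − (-0.4399)·0.680 = 3.825.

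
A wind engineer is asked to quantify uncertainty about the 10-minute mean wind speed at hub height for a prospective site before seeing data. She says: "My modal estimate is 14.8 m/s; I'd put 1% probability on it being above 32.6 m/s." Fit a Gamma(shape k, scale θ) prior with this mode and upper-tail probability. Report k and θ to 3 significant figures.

k ≈ 8.73, θ ≈ 1.91

Gamma(k,θ) with k>1 has mode (k−1)θ, so θ = 14.8/(k−1).
Need P(X < 32.6) = 0.99 with θ tied to k this way. Start at k = 2, θ = 14.8: P(X<32.6) ≈ 0.646.
Too low — raise k to concentrate. Iterating converges to k ≈ 8.73.
Then θ = 14.8/(8.73−1) ≈ 1.91.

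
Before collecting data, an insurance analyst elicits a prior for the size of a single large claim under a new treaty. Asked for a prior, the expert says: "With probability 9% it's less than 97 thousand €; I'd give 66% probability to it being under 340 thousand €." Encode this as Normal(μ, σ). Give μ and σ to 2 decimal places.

For Normal(μ,σ), the p-quantile is μ + z_p·σ. Here z_{0.09} = -1.341, z_{0.66} = 0.4125.
So 97 = μ − 1.341σ and 340 = μ + 0.4125σ.
Subtracting: σ = (340 − 97)/(0.4125 − (-1.341)) = 138.60.
Then μ = 97 − (-1.341)·138.60 = 282.83.

μ = 282.83, σ = 138.60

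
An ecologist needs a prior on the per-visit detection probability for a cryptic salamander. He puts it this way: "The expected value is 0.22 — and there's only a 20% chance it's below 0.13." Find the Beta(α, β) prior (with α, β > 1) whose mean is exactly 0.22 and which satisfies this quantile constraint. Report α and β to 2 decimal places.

With mean 0.22 fixed, write α = 0.22s, β = 0.78s where s = α+β.
Need P(θ < 0.13) = 0.2 under Beta(0.22s, 0.78s). Normal approximation: (q−m)/√(m(1−m)/s) ≈ z_{0.2} = -0.842, so s ≈ 0.22·0.78·(-0.842)²/(0.13−0.22)² = 15.0.
At s = 15.0: P(θ<0.13) ≈ 0.206. Adjusting to match 0.2 gives s ≈ 15.55.
So α = 0.22·15.55 ≈ 3.42, β = 0.78·15.55 ≈ 12.13.

α ≈ 3.42, β ≈ 12.13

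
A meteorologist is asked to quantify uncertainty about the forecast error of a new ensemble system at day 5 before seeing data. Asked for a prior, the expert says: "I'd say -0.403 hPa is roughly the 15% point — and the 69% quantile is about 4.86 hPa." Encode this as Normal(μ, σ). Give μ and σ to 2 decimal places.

μ = 3.16, σ = 3.43

For Normal(μ,σ), the p-quantile is μ + z_p·σ. Here z_{0.15} = -1.036, z_{0.69} = 0.4959.
So -0.403 = μ − 1.036σ and 4.86 = μ + 0.4959σ.
Subtracting: σ = (4.86 − -0.403)/(0.4959 − (-1.036)) = 3.43.
Then μ = -0.403 − (-1.036)·3.43 = 3.16.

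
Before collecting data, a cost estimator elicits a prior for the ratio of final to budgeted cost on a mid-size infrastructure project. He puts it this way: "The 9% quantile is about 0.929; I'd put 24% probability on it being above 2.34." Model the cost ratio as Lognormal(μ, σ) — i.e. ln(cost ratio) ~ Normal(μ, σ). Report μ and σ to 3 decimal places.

If T ~ Lognormal(μ,σ) then ln T ~ Normal(μ,σ), so the p-quantile of ln T is μ + z_p·σ.
ln(0.929) = -0.07365 and ln(2.34) = 0.8502; z_{0.09} = -1.341, z_{0.76} = 0.7063.
σ = (0.8502 − -0.07365)/(0.7063 − (-1.341)) = 0.451.
μ = -0.07365 − (-1.341)·0.451 = 0.531.

μ ≈ 0.531, σ ≈ 0.451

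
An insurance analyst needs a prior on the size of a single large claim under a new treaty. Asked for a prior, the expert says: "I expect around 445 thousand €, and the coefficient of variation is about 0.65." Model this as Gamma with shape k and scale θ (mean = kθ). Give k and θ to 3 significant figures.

k ≈ 2.37, θ ≈ 188

For Gamma(k, scale θ): mean = kθ, variance = kθ², so CV = 1/√k.
CV = 0.65, hence k = 1/CV² = 2.37.
Then θ = mean/k = 445/2.37 = 188.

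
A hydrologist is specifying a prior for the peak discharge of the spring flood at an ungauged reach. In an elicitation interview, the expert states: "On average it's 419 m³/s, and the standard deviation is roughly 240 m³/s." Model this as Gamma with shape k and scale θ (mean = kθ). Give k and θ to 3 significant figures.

k ≈ 3.05, θ ≈ 137

For Gamma(k, scale θ): mean = kθ, variance = kθ², so CV = 1/√k.
CV = SD/mean = 240/419 = 0.5728, hence k = 1/CV² = 3.05.
Then θ = mean/k = 419/3.05 = 137.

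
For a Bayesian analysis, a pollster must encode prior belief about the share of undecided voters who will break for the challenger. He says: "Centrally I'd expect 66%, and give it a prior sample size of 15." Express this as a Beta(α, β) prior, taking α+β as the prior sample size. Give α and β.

Under the effective-sample-size interpretation, Beta(α, β) has prior mean α/(α+β) and prior sample size α+β.
So α+β = 15 and α/(α+β) = 0.66, giving α = 0.66·15 = 9.9 and β = 15 − 9.9 = 5.1.

α = 9.9, β = 5.1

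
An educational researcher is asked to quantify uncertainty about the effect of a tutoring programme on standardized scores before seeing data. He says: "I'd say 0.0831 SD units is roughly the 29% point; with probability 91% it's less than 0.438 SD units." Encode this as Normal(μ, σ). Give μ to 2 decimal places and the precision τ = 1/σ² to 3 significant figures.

For Normal(μ,σ), the p-quantile is μ + z_p·σ. Here z_{0.29} = -0.5534, z_{0.91} = 1.341.
So 0.0831 = μ − 0.5534σ and 0.438 = μ + 1.341σ.
Subtracting: σ = (0.438 − 0.0831)/(1.341 − (-0.5534)) = 0.19.
Then μ = 0.0831 − (-0.5534)·0.19 = 0.19.
Precision τ = 1/σ² = 1/0.1874² = 28.5.

μ = 0.19, τ = 28.5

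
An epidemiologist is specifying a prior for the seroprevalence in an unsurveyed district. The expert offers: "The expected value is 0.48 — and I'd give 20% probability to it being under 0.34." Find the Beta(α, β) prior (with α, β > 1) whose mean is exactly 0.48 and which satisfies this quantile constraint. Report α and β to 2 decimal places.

α ≈ 4.41, β ≈ 4.78

With mean 0.48 fixed, write α = 0.48s, β = 0.52s where s = α+β.
Need P(θ < 0.34) = 0.2 under Beta(0.48s, 0.52s). Normal approximation: (q−m)/√(m(1−m)/s) ≈ z_{0.2} = -0.842, so s ≈ 0.48·0.52·(-0.842)²/(0.34−0.48)² = 9.0.
At s = 9.0: P(θ<0.34) ≈ 0.202. Adjusting to match 0.2 gives s ≈ 9.19.
So α = 0.48·9.19 ≈ 4.41, β = 0.52·9.19 ≈ 4.78.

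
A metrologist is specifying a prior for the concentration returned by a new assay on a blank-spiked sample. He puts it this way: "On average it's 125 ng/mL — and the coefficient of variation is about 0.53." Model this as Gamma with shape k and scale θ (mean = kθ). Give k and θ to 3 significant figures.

k ≈ 3.56, θ ≈ 35.1

For Gamma(k, scale θ): mean = kθ, variance = kθ², so CV = 1/√k.
CV = 0.53, hence k = 1/CV² = 3.56.
Then θ = mean/k = 125/3.56 = 35.1.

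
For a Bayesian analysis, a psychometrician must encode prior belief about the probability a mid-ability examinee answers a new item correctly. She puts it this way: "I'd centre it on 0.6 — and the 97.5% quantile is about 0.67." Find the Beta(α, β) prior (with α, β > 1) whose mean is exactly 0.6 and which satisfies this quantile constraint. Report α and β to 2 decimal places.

α ≈ 108.72, β ≈ 72.48

With mean 0.6 fixed, write α = 0.6s, β = 0.4s where s = α+β.
Need P(θ < 0.67) = 0.975 under Beta(0.6s, 0.4s). Normal approximation: (q−m)/√(m(1−m)/s) ≈ z_{0.975} = 1.96, so s ≈ 0.6·0.4·(1.96)²/(0.67−0.6)² = 188.2.
At s = 188.2: P(θ<0.67) ≈ 0.977. Adjusting to match 0.975 gives s ≈ 181.20.
So α = 0.6·181.20 ≈ 108.72, β = 0.4·181.20 ≈ 72.48.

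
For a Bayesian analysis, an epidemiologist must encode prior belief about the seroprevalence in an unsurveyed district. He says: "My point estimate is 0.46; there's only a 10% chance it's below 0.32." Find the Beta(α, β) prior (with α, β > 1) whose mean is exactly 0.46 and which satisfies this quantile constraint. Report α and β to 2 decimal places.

With mean 0.46 fixed, write α = 0.46s, β = 0.54s where s = α+β.
Need P(θ < 0.32) = 0.1 under Beta(0.46s, 0.54s). Normal approximation: (q−m)/√(m(1−m)/s) ≈ z_{0.1} = -1.28, so s ≈ 0.46·0.54·(-1.28)²/(0.32−0.46)² = 20.8.
At s = 20.8: P(θ<0.32) ≈ 0.096. Adjusting to match 0.1 gives s ≈ 20.20.
So α = 0.46·20.20 ≈ 9.29, β = 0.54·20.20 ≈ 10.91.

α ≈ 9.29, β ≈ 10.91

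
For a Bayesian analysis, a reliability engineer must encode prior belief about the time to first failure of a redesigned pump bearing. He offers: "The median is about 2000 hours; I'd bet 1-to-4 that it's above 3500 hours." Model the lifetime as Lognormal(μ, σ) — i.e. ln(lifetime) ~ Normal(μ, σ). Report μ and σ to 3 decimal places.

If T ~ Lognormal(μ,σ) then ln T ~ Normal(μ,σ), so the p-quantile of ln T is μ + z_p·σ.
ln(2000) = 7.601 and ln(3500) = 8.161; z_{0.5} = 0, z_{0.8} = 0.8416.
σ = (8.161 − 7.601)/(0.8416 − (0)) = 0.665.
μ = 7.601 − (0)·0.665 = 7.601.

μ ≈ 7.601, σ ≈ 0.665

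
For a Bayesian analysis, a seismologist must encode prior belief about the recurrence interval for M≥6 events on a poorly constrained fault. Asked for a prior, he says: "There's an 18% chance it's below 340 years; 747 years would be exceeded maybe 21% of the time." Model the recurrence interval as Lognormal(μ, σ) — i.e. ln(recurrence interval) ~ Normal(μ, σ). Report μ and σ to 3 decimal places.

If T ~ Lognormal(μ,σ) then ln T ~ Normal(μ,σ), so the p-quantile of ln T is μ + z_p·σ.
ln(340) = 5.829 and ln(747) = 6.616; z_{0.18} = -0.9154, z_{0.79} = 0.8064.
σ = (6.616 − 5.829)/(0.8064 − (-0.9154)) = 0.457.
μ = 5.829 − (-0.9154)·0.457 = 6.247.

μ ≈ 6.247, σ ≈ 0.457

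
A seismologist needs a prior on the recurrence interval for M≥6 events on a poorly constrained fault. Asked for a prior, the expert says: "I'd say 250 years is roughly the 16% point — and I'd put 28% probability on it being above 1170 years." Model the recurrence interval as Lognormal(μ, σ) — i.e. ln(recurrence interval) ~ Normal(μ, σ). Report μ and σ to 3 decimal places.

If T ~ Lognormal(μ,σ) then ln T ~ Normal(μ,σ), so the p-quantile of ln T is μ + z_p·σ.
ln(250) = 5.521 and ln(1170) = 7.065; z_{0.16} = -0.9945, z_{0.72} = 0.5828.
σ = (7.065 − 5.521)/(0.5828 − (-0.9945)) = 0.978.
μ = 5.521 − (-0.9945)·0.978 = 6.494.

μ ≈ 6.494, σ ≈ 0.978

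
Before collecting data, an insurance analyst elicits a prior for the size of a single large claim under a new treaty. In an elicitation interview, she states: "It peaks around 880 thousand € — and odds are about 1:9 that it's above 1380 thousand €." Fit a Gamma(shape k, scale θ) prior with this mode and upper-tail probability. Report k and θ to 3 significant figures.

Gamma(k,θ) with k>1 has mode (k−1)θ, so θ = 880/(k−1).
Need P(X < 1380) = 0.9 with θ tied to k this way. Start at k = 2, θ = 880: P(X<1380) ≈ 0.465.
Too low — raise k to concentrate. Iterating converges to k ≈ 10.3.
Then θ = 880/(10.3−1) ≈ 95.1.

k ≈ 10.3, θ ≈ 95.1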